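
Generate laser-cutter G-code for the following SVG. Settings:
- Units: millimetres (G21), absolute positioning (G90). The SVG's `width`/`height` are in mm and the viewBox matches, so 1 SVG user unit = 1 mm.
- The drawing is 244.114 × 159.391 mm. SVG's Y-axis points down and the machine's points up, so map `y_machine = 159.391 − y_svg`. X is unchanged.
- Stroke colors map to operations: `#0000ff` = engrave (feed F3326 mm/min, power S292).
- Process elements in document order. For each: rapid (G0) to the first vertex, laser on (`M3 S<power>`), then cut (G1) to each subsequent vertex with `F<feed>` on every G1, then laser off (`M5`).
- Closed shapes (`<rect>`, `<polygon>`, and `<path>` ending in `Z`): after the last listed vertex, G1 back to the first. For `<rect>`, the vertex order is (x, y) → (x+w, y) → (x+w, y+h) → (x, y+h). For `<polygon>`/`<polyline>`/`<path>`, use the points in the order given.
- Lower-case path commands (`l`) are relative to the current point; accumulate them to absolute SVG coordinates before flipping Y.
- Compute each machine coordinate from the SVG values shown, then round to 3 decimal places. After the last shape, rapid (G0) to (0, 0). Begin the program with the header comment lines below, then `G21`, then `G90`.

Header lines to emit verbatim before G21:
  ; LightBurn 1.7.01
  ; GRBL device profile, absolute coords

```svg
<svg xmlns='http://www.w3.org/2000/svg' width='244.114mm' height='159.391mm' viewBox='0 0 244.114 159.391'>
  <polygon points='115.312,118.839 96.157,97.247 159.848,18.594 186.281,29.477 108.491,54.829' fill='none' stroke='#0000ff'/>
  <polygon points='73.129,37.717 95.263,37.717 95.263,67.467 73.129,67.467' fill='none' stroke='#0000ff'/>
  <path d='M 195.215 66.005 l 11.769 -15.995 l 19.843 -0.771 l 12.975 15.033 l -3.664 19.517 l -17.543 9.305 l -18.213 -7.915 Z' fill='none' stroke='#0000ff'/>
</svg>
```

1 u = 1 mm; y_m = 159.391 − y.

[1] `<polygon>` closed polygon, #0000ff→engrave S292 F3326: (115.312,40.552) → (96.157,62.144) → (159.848,140.797) → (186.281,129.914) → (108.491,104.562) → (115.312,40.552) (closed)

[2] `<polygon>` rectangle, #0000ff→engrave S292 F3326: (73.129,121.674) → (95.263,121.674) → (95.263,91.924) → (73.129,91.924) → (73.129,121.674) (closed)

[3] `<path>` regular polygon, #0000ff→engrave S292 F3326: (195.215,93.386) → (206.984,109.381) → (226.827,110.152) → (239.802,95.119) → (236.138,75.602) → (218.595,66.297) → (200.382,74.212) → (195.215,93.386) (closed)

; LightBurn 1.7.01
; GRBL device profile, absolute coords
G21
G90
G0 X115.312 Y40.552
M3 S292
G1 X96.157 Y62.144 F3326
G1 X159.848 Y140.797 F3326
G1 X186.281 Y129.914 F3326
G1 X108.491 Y104.562 F3326
G1 X115.312 Y40.552 F3326
M5
G0 X73.129 Y121.674
M3 S292
G1 X95.263 Y121.674 F3326
G1 X95.263 Y91.924 F3326
G1 X73.129 Y91.924 F3326
G1 X73.129 Y121.674 F3326
M5
G0 X195.215 Y93.386
M3 S292
G1 X206.984 Y109.381 F3326
G1 X226.827 Y110.152 F3326
G1 X239.802 Y95.119 F3326
G1 X236.138 Y75.602 F3326
G1 X218.595 Y66.297 F3326
G1 X200.382 Y74.212 F3326
G1 X195.215 Y93.386 F3326
M5
G0 X0.000 Y0.000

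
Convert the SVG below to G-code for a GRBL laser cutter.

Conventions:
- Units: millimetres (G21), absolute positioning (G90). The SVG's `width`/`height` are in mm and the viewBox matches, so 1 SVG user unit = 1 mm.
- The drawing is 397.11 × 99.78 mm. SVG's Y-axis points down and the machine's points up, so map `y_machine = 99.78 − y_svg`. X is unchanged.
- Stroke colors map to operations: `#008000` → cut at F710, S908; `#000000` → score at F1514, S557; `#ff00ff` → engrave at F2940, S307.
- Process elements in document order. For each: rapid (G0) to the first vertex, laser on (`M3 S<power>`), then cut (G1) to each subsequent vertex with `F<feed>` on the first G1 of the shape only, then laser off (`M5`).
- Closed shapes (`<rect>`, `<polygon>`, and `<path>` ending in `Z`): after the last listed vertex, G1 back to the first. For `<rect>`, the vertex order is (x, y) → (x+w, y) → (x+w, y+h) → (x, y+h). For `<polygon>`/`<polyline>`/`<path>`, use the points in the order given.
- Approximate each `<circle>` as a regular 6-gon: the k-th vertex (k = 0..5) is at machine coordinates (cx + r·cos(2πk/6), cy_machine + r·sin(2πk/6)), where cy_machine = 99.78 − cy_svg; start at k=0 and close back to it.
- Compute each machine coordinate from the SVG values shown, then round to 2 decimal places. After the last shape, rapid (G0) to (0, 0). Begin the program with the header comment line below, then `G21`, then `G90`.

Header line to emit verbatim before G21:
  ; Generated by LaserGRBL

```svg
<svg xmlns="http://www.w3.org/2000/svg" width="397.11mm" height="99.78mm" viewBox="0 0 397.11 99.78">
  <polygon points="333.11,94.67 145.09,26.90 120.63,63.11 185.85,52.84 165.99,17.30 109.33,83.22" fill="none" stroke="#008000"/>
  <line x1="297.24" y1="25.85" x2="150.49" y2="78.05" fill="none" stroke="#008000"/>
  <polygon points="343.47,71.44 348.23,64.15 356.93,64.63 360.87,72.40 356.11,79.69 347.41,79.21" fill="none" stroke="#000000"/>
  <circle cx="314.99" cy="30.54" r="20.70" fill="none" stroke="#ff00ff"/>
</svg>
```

; Generated by LaserGRBL
G21
G90
G0 X333.11 Y5.11
M3 S908
G1 X145.09 Y72.88 F710
G1 X120.63 Y36.67
G1 X185.85 Y46.94
G1 X165.99 Y82.48
G1 X109.33 Y16.56
G1 X333.11 Y5.11
M5
G0 X297.24 Y73.93
M3 S908
G1 X150.49 Y21.73 F710
M5
G0 X343.47 Y28.34
M3 S557
G1 X348.23 Y35.63 F1514
G1 X356.93 Y35.15
G1 X360.87 Y27.38
G1 X356.11 Y20.09
G1 X347.41 Y20.57
G1 X343.47 Y28.34
M5
G0 X335.69 Y69.24
M3 S307
G1 X325.34 Y87.17 F2940
G1 X304.64 Y87.17
G1 X294.29 Y69.24
G1 X304.64 Y51.31
G1 X325.34 Y51.31
G1 X335.69 Y69.24
M5
G0 X0.00 Y0.00

Since the viewBox matches the mm dimensions, user units are millimetres directly. The only transform is the Y-flip y_m = 99.78 − y_svg.

Shape 1 is a closed polygon drawn with `<polygon>`. Its stroke #008000 means cut at S908, F710. After flipping Y the toolpath is (333.11,5.11) → (145.09,72.88) → (120.63,36.67) → (185.85,46.94) → (165.99,82.48) → (109.33,16.56) → (333.11,5.11), returning to the start.

Shape 2 is a line segment drawn with `<line>`. Its stroke #008000 means cut at S908, F710. After flipping Y the toolpath is (297.24,73.93) → (150.49,21.73).

Shape 3 is a regular polygon drawn with `<polygon>`. Its stroke #000000 means score at S557, F1514. After flipping Y the toolpath is (343.47,28.34) → (348.23,35.63) → (356.93,35.15) → (360.87,27.38) → (356.11,20.09) → (347.41,20.57) → (343.47,28.34), returning to the start.

Shape 4 is a circle drawn with `<circle>`. Its stroke #ff00ff means engrave at S307, F2940. After flipping Y the toolpath is (335.69,69.24) → (325.34,87.17) → (304.64,87.17) → (294.29,69.24) → (304.64,51.31) → (325.34,51.31) → (335.69,69.24), returning to the start.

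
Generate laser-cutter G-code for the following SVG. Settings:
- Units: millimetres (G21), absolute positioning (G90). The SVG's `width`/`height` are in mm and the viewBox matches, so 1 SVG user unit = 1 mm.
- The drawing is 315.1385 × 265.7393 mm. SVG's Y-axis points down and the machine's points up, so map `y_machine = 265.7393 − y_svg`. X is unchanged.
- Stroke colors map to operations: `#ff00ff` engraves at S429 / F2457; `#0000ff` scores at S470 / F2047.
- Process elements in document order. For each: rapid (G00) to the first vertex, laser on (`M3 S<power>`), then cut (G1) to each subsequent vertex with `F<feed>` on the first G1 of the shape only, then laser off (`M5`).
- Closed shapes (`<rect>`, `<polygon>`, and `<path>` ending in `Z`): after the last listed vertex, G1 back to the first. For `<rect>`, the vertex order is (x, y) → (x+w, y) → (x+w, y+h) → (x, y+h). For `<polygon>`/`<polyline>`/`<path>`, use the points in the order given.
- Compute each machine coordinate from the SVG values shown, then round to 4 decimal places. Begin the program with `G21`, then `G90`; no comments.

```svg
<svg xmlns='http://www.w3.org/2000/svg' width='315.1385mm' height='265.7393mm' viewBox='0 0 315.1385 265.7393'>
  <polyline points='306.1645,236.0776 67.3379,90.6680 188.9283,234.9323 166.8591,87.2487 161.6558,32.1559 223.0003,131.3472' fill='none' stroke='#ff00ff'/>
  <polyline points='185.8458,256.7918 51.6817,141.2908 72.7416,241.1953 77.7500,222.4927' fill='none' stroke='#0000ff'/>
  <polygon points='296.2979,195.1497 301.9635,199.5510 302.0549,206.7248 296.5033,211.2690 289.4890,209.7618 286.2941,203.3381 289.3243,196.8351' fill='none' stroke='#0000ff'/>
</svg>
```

1 u = 1 mm; y_m = 265.7393 − y.

[1] `<polyline>` open polyline, #ff00ff→engrave S429 F2457: (306.1645,29.6617) → (67.3379,175.0713) → (188.9283,30.8070) → (166.8591,178.4906) → (161.6558,233.5834) → (223.0003,134.3921)

[2] `<polyline>` open polyline, #0000ff→score S470 F2047: (185.8458,8.9475) → (51.6817,124.4485) → (72.7416,24.5440) → (77.7500,43.2466)

[3] `<polygon>` regular polygon, #0000ff→score S470 F2047: (296.2979,70.5896) → (301.9635,66.1883) → (302.0549,59.0145) → (296.5033,54.4703) → (289.4890,55.9775) → (286.2941,62.4012) → (289.3243,68.9042) → (296.2979,70.5896) (closed)

G21
G90
G00 X306.1645 Y29.6617
M3 S429
G1 X67.3379 Y175.0713 F2457
G1 X188.9283 Y30.8070
G1 X166.8591 Y178.4906
G1 X161.6558 Y233.5834
G1 X223.0003 Y134.3921
M5
G00 X185.8458 Y8.9475
M3 S470
G1 X51.6817 Y124.4485 F2047
G1 X72.7416 Y24.5440
G1 X77.7500 Y43.2466
M5
G00 X296.2979 Y70.5896
M3 S470
G1 X301.9635 Y66.1883 F2047
G1 X302.0549 Y59.0145
G1 X296.5033 Y54.4703
G1 X289.4890 Y55.9775
G1 X286.2941 Y62.4012
G1 X289.3243 Y68.9042
G1 X296.2979 Y70.5896
M5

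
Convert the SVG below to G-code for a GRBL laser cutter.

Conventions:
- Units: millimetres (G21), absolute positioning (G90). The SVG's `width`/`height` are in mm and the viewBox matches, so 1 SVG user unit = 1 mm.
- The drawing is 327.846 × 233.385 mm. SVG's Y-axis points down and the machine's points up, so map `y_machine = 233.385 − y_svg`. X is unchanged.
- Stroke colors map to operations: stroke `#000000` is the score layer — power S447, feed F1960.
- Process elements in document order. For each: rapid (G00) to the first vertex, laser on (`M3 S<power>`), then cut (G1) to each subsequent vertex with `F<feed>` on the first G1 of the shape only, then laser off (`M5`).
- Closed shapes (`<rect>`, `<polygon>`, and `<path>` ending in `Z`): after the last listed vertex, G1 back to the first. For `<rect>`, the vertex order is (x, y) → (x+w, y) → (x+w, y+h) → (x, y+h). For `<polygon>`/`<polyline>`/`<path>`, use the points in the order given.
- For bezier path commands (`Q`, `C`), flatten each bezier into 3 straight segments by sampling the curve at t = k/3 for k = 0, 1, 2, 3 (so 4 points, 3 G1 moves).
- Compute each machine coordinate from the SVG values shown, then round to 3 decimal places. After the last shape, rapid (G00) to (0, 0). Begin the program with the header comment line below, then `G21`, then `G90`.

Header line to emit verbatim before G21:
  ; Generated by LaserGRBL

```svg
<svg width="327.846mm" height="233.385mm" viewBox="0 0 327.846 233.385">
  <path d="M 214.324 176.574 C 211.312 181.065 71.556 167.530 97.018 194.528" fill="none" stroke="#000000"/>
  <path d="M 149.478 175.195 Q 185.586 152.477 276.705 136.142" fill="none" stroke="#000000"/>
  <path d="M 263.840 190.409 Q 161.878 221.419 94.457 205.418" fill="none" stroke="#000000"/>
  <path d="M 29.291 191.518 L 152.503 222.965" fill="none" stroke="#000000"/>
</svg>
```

; Generated by LaserGRBL
G21
G90
G00 X214.324 Y56.811
M3 S447
G1 X176.914 Y56.160 F1960
G1 X115.445 Y54.513
G1 X97.018 Y38.857
M5
G00 X149.478 Y58.190
M3 S447
G1 X179.662 Y72.626 F1960
G1 X222.071 Y85.644
G1 X276.705 Y97.243
M5
G00 X263.840 Y42.976
M3 S447
G1 X199.703 Y27.526 F1960
G1 X143.242 Y22.523
G1 X94.457 Y27.967
M5
G00 X29.291 Y41.867
M3 S447
G1 X152.503 Y10.420 F1960
M5
G00 X0.000 Y0.000

1 u = 1 mm; y_m = 233.385 − y.

[1] `<path>` cubic bezier, #000000→score S447 F1960: (214.324,56.811) → (176.914,56.160) → (115.445,54.513) → (97.018,38.857)

[2] `<path>` quadratic bezier, #000000→score S447 F1960: (149.478,58.190) → (179.662,72.626) → (222.071,85.644) → (276.705,97.243)

[3] `<path>` quadratic bezier, #000000→score S447 F1960: (263.840,42.976) → (199.703,27.526) → (143.242,22.523) → (94.457,27.967)

[4] `<path>` line segment, #000000→score S447 F1960: (29.291,41.867) → (152.503,10.420)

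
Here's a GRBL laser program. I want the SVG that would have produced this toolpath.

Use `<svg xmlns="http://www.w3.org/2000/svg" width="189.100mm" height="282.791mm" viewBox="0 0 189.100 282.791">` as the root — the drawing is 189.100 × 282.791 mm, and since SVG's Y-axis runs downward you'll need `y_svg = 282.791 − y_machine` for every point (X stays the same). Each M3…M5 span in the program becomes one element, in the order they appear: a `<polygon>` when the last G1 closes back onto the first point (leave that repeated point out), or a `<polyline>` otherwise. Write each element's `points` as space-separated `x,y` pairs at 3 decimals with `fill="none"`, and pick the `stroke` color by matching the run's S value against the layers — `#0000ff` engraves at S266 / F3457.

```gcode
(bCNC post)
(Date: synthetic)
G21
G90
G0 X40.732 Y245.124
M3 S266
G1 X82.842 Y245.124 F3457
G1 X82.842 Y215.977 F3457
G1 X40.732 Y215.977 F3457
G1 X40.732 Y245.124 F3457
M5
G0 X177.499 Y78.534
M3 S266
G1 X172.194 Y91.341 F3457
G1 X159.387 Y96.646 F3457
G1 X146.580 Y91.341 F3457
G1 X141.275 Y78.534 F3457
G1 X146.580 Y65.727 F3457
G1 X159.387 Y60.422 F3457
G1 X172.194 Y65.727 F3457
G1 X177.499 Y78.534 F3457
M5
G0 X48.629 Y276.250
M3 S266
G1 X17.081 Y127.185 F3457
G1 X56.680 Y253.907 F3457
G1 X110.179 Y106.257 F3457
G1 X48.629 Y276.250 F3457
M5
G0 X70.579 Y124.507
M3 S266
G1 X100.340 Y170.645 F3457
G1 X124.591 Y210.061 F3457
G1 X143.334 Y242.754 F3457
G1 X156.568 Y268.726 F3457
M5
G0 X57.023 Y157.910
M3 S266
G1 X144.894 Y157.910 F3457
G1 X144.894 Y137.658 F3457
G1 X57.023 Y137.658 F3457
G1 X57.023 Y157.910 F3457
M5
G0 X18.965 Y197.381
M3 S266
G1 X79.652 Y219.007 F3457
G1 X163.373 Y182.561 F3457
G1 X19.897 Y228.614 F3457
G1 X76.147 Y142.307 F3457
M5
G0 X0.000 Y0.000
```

<svg xmlns="http://www.w3.org/2000/svg" width="189.100mm" height="282.791mm" viewBox="0 0 189.100 282.791">
  <polygon points="40.732,37.667 82.842,37.667 82.842,66.814 40.732,66.814" fill="none" stroke="#0000ff"/>
  <polygon points="177.499,204.257 172.194,191.450 159.387,186.145 146.580,191.450 141.275,204.257 146.580,217.064 159.387,222.369 172.194,217.064" fill="none" stroke="#0000ff"/>
  <polygon points="48.629,6.541 17.081,155.606 56.680,28.884 110.179,176.534" fill="none" stroke="#0000ff"/>
  <polyline points="70.579,158.284 100.340,112.146 124.591,72.730 143.334,40.037 156.568,14.065" fill="none" stroke="#0000ff"/>
  <polygon points="57.023,124.881 144.894,124.881 144.894,145.133 57.023,145.133" fill="none" stroke="#0000ff"/>
  <polyline points="18.965,85.410 79.652,63.784 163.373,100.230 19.897,54.177 76.147,140.484" fill="none" stroke="#0000ff"/>
</svg>

Each laser-on run becomes one SVG element. Flip Y back into SVG space with y_svg = 282.791 − y_machine. Every run uses S266, so all elements get stroke `#0000ff` (engrave).

Run 1: The run returns to its start, so emit a `<polygon>` with points (Y-flipped): 40.732,37.667 82.842,37.667 82.842,66.814 40.732,66.814.

Run 2: The run returns to its start, so emit a `<polygon>` with points (Y-flipped): 177.499,204.257 172.194,191.450 159.387,186.145 146.580,191.450 141.275,204.257 146.580,217.064 159.387,222.369 172.194,217.064.

Run 3: The run returns to its start, so emit a `<polygon>` with points (Y-flipped): 48.629,6.541 17.081,155.606 56.680,28.884 110.179,176.534.

Run 4: The run is open, so emit a `<polyline>` with points (Y-flipped): 70.579,158.284 100.340,112.146 124.591,72.730 143.334,40.037 156.568,14.065.

Run 5: The run returns to its start, so emit a `<polygon>` with points (Y-flipped): 57.023,124.881 144.894,124.881 144.894,145.133 57.023,145.133.

Run 6: The run is open, so emit a `<polyline>` with points (Y-flipped): 18.965,85.410 79.652,63.784 163.373,100.230 19.897,54.177 76.147,140.484.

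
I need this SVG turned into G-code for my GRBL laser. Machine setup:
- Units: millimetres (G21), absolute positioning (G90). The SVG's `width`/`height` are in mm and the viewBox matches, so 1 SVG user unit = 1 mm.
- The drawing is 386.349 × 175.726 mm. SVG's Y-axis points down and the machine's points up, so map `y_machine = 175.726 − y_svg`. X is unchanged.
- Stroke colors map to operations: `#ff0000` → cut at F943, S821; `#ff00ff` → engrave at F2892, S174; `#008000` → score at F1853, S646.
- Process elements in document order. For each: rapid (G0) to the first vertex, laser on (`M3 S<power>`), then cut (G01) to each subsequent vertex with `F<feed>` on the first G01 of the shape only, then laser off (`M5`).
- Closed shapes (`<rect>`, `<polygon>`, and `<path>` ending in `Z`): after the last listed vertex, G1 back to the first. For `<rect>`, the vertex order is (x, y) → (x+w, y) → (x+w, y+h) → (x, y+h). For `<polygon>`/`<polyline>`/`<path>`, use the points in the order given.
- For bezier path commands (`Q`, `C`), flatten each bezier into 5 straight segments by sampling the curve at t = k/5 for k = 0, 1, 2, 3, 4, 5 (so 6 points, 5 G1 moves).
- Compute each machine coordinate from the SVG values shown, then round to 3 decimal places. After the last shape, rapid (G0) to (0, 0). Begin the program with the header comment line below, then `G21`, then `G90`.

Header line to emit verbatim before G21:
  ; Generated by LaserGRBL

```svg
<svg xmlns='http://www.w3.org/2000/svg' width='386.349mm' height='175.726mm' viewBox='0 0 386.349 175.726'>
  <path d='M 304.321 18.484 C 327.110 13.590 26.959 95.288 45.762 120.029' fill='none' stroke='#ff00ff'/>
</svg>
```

viewBox `0 0 386.349 175.726` with mm width/height → 1 unit = 1 mm. Flip: y_m = 175.726 − y_svg.

**Shape 1** — `<path>` cubic bezier, stroke `#ff00ff` → engrave (S174, F2892). Control points (SVG): P0=(304.321,18.484), P1=(327.110,13.590), P2=(26.959,95.288), P3=(45.762,120.029); sampled at t=k/5. Machine vertices: (304.321,157.242) → (284.377,150.936) → (217.738,130.738) → (135.215,103.538) → (67.620,76.228) → (45.762,55.697). Open path.

; Generated by LaserGRBL
G21
G90
G0 X304.321 Y157.242
M3 S174
G01 X284.377 Y150.936 F2892
G01 X217.738 Y130.738
G01 X135.215 Y103.538
G01 X67.620 Y76.228
G01 X45.762 Y55.697
M5
G0 X0.000 Y0.000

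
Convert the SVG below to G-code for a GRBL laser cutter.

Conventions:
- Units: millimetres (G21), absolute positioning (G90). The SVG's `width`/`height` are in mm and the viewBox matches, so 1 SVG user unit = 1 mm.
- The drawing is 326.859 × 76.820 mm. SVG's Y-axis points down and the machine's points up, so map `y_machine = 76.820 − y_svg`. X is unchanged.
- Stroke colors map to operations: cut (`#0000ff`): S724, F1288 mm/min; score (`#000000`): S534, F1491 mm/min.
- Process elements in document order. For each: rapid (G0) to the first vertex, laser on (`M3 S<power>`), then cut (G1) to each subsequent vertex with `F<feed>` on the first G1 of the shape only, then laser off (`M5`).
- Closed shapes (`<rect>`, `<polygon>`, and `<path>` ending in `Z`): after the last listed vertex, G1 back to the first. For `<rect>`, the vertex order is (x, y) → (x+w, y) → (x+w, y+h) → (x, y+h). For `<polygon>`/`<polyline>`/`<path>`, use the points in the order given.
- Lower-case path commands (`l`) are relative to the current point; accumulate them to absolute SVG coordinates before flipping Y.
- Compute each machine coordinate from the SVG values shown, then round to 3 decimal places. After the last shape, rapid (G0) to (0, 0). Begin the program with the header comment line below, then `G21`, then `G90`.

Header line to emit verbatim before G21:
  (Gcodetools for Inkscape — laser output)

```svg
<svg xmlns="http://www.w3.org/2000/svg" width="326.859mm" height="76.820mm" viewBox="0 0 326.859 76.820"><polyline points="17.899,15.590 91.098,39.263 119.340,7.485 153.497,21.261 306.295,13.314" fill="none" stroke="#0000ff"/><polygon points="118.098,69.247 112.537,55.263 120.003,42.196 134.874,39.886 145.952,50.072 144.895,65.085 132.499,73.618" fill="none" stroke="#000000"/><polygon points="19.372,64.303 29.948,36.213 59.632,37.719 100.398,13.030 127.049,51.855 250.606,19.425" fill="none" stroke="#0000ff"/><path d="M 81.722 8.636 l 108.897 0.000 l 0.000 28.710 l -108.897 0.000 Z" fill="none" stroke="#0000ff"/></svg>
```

(Gcodetools for Inkscape — laser output)
G21
G90
G0 X17.899 Y61.230
M3 S724
G1 X91.098 Y37.557 F1288
G1 X119.340 Y69.335
G1 X153.497 Y55.559
G1 X306.295 Y63.506
M5
G0 X118.098 Y7.573
M3 S534
G1 X112.537 Y21.557 F1491
G1 X120.003 Y34.624
G1 X134.874 Y36.934
G1 X145.952 Y26.748
G1 X144.895 Y11.735
G1 X132.499 Y3.202
G1 X118.098 Y7.573
M5
G0 X19.372 Y12.517
M3 S724
G1 X29.948 Y40.607 F1288
G1 X59.632 Y39.101
G1 X100.398 Y63.790
G1 X127.049 Y24.965
G1 X250.606 Y57.395
G1 X19.372 Y12.517
M5
G0 X81.722 Y68.184
M3 S724
G1 X190.619 Y68.184 F1288
G1 X190.619 Y39.474
G1 X81.722 Y39.474
G1 X81.722 Y68.184
M5
G0 X0.000 Y0.000

Since the viewBox matches the mm dimensions, user units are millimetres directly. The only transform is the Y-flip y_m = 76.820 − y_svg.

Shape 1 is a open polyline drawn with `<polyline>`. Its stroke #0000ff means cut at S724, F1288. After flipping Y the toolpath is (17.899,61.230) → (91.098,37.557) → (119.340,69.335) → (153.497,55.559) → (306.295,63.506).

Shape 2 is a regular polygon drawn with `<polygon>`. Its stroke #000000 means score at S534, F1491. After flipping Y the toolpath is (118.098,7.573) → (112.537,21.557) → (120.003,34.624) → (134.874,36.934) → (145.952,26.748) → (144.895,11.735) → (132.499,3.202) → (118.098,7.573), returning to the start.

Shape 3 is a closed polygon drawn with `<polygon>`. Its stroke #0000ff means cut at S724, F1288. After flipping Y the toolpath is (19.372,12.517) → (29.948,40.607) → (59.632,39.101) → (100.398,63.790) → (127.049,24.965) → (250.606,57.395) → (19.372,12.517), returning to the start.

Shape 4 is a rectangle drawn with `<path>`. Its stroke #0000ff means cut at S724, F1288. After flipping Y the toolpath is (81.722,68.184) → (190.619,68.184) → (190.619,39.474) → (81.722,39.474) → (81.722,68.184), returning to the start.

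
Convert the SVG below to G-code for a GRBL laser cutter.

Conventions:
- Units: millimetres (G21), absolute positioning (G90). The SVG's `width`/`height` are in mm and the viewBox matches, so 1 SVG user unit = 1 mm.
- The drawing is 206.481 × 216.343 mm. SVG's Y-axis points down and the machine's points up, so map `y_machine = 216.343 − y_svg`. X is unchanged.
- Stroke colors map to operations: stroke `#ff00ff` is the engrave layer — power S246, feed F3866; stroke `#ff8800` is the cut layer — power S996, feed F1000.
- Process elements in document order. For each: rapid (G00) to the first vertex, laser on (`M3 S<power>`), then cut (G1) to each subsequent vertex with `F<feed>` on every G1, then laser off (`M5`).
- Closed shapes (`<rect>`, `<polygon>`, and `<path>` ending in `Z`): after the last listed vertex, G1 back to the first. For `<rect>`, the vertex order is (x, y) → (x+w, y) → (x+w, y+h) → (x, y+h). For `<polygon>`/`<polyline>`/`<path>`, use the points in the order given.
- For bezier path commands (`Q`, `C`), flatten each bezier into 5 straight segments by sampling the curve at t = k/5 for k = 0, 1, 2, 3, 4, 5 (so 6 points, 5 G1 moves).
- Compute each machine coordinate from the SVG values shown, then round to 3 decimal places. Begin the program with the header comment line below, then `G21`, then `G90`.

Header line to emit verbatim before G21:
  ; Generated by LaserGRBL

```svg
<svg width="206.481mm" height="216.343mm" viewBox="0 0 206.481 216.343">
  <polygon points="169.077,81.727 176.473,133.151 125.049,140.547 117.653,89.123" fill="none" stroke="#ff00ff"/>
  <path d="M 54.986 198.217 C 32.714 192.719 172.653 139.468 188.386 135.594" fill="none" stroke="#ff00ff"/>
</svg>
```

viewBox `0 0 206.481 216.343` with mm width/height → 1 unit = 1 mm. Flip: y_m = 216.343 − y_svg.

**Shape 1** — `<polygon>` regular polygon, stroke `#ff00ff` → engrave (S246, F3866). Machine vertices: (169.077,134.616) → (176.473,83.192) → (125.049,75.796) → (117.653,127.220) → (169.077,134.616). Closed: final G1 returns to the first vertex.

**Shape 2** — `<path>` cubic bezier, stroke `#ff00ff` → engrave (S246, F3866). Control points (SVG): P0=(54.986,198.217), P1=(32.714,192.719), P2=(172.653,139.468), P3=(188.386,135.594); sampled at t=k/5. Machine vertices: (54.986,18.126) → (58.797,26.378) → (87.790,41.429) → (128.218,58.616) → (166.333,73.276) → (188.386,80.749). Open path.

; Generated by LaserGRBL
G21
G90
G00 X169.077 Y134.616
M3 S246
G1 X176.473 Y83.192 F3866
G1 X125.049 Y75.796 F3866
G1 X117.653 Y127.220 F3866
G1 X169.077 Y134.616 F3866
M5
G00 X54.986 Y18.126
M3 S246
G1 X58.797 Y26.378 F3866
G1 X87.790 Y41.429 F3866
G1 X128.218 Y58.616 F3866
G1 X166.333 Y73.276 F3866
G1 X188.386 Y80.749 F3866
M5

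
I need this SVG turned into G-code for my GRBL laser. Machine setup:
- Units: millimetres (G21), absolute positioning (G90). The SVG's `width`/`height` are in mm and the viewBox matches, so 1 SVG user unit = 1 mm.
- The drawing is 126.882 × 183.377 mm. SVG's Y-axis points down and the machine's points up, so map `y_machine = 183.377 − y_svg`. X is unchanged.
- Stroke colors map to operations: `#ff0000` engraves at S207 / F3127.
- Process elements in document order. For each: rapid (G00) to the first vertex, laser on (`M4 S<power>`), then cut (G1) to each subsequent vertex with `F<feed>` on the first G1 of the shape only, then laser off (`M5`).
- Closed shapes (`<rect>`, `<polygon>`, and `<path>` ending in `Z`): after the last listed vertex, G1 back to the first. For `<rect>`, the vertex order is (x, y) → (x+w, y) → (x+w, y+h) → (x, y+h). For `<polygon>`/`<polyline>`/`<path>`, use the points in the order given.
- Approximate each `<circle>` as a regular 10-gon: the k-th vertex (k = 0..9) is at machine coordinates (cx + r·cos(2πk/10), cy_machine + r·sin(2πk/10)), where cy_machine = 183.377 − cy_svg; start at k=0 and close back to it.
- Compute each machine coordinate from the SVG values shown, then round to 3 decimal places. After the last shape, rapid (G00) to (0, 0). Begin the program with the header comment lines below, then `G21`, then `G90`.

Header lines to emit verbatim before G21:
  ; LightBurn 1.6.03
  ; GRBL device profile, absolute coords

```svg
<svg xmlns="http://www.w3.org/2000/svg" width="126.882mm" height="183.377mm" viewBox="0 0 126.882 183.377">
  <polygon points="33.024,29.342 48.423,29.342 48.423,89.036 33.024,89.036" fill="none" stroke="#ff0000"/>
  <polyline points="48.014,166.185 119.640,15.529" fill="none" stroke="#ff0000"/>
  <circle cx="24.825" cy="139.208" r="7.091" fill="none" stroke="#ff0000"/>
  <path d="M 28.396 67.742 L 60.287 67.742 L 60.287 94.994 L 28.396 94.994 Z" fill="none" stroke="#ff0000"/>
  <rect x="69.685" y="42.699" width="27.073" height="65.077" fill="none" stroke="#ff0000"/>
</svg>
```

; LightBurn 1.6.03
; GRBL device profile, absolute coords
G21
G90
G00 X33.024 Y154.035
M4 S207
G1 X48.423 Y154.035 F3127
G1 X48.423 Y94.341
G1 X33.024 Y94.341
G1 X33.024 Y154.035
M5
G00 X48.014 Y17.192
M4 S207
G1 X119.640 Y167.848 F3127
M5
G00 X31.916 Y44.169
M4 S207
G1 X30.562 Y48.337 F3127
G1 X27.016 Y50.913
G1 X22.634 Y50.913
G1 X19.088 Y48.337
G1 X17.734 Y44.169
G1 X19.088 Y40.001
G1 X22.634 Y37.425
G1 X27.016 Y37.425
G1 X30.562 Y40.001
G1 X31.916 Y44.169
M5
G00 X28.396 Y115.635
M4 S207
G1 X60.287 Y115.635 F3127
G1 X60.287 Y88.383
G1 X28.396 Y88.383
G1 X28.396 Y115.635
M5
G00 X69.685 Y140.678
M4 S207
G1 X96.758 Y140.678 F3127
G1 X96.758 Y75.601
G1 X69.685 Y75.601
G1 X69.685 Y140.678
M5
G00 X0.000 Y0.000

Since the viewBox matches the mm dimensions, user units are millimetres directly. The only transform is the Y-flip y_m = 183.377 − y_svg.

Shape 1 is a rectangle drawn with `<polygon>`. Its stroke #ff0000 means engrave at S207, F3127. After flipping Y the toolpath is (33.024,154.035) → (48.423,154.035) → (48.423,94.341) → (33.024,94.341) → (33.024,154.035), returning to the start.

Shape 2 is a line segment drawn with `<polyline>`. Its stroke #ff0000 means engrave at S207, F3127. After flipping Y the toolpath is (48.014,17.192) → (119.640,167.848).

Shape 3 is a circle drawn with `<circle>`. Its stroke #ff0000 means engrave at S207, F3127. After flipping Y the toolpath is (31.916,44.169) → (30.562,48.337) → (27.016,50.913) → (22.634,50.913) → (19.088,48.337) → (17.734,44.169) → (19.088,40.001) → (22.634,37.425) → (27.016,37.425) → (30.562,40.001) → (31.916,44.169), returning to the start.

Shape 4 is a rectangle drawn with `<path>`. Its stroke #ff0000 means engrave at S207, F3127. After flipping Y the toolpath is (28.396,115.635) → (60.287,115.635) → (60.287,88.383) → (28.396,88.383) → (28.396,115.635), returning to the start.

Shape 5 is a rectangle drawn with `<rect>`. Its stroke #ff0000 means engrave at S207, F3127. After flipping Y the toolpath is (69.685,140.678) → (96.758,140.678) → (96.758,75.601) → (69.685,75.601) → (69.685,140.678), returning to the start.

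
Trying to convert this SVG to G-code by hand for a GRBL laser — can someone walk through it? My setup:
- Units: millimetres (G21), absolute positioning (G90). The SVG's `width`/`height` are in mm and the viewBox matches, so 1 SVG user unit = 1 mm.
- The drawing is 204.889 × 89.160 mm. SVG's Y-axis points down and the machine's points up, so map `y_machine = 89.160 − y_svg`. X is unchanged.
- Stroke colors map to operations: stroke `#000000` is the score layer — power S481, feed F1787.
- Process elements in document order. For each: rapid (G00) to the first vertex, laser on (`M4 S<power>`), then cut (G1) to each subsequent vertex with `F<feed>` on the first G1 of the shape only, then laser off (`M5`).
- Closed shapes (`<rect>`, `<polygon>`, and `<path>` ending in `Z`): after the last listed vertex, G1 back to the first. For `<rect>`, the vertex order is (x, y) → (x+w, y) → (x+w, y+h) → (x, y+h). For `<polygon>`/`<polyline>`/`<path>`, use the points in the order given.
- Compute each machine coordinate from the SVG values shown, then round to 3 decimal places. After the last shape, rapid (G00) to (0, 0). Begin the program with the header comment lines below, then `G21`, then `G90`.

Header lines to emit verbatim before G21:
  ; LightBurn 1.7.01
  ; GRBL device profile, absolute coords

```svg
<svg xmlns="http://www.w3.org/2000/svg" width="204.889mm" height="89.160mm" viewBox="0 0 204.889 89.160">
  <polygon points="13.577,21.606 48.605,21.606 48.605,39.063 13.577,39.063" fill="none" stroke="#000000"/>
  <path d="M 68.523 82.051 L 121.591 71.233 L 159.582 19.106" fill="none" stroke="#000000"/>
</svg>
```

Since the viewBox matches the mm dimensions, user units are millimetres directly. The only transform is the Y-flip y_m = 89.160 − y_svg.

Shape 1 is a rectangle drawn with `<polygon>`. Its stroke #000000 means score at S481, F1787. After flipping Y the toolpath is (13.577,67.554) → (48.605,67.554) → (48.605,50.097) → (13.577,50.097) → (13.577,67.554), returning to the start.

Shape 2 is a open polyline drawn with `<path>`. Its stroke #000000 means score at S481, F1787. After flipping Y the toolpath is (68.523,7.109) → (121.591,17.927) → (159.582,70.054).

; LightBurn 1.7.01
; GRBL device profile, absolute coords
G21
G90
G00 X13.577 Y67.554
M4 S481
G1 X48.605 Y67.554 F1787
G1 X48.605 Y50.097
G1 X13.577 Y50.097
G1 X13.577 Y67.554
M5
G00 X68.523 Y7.109
M4 S481
G1 X121.591 Y17.927 F1787
G1 X159.582 Y70.054
M5
G00 X0.000 Y0.000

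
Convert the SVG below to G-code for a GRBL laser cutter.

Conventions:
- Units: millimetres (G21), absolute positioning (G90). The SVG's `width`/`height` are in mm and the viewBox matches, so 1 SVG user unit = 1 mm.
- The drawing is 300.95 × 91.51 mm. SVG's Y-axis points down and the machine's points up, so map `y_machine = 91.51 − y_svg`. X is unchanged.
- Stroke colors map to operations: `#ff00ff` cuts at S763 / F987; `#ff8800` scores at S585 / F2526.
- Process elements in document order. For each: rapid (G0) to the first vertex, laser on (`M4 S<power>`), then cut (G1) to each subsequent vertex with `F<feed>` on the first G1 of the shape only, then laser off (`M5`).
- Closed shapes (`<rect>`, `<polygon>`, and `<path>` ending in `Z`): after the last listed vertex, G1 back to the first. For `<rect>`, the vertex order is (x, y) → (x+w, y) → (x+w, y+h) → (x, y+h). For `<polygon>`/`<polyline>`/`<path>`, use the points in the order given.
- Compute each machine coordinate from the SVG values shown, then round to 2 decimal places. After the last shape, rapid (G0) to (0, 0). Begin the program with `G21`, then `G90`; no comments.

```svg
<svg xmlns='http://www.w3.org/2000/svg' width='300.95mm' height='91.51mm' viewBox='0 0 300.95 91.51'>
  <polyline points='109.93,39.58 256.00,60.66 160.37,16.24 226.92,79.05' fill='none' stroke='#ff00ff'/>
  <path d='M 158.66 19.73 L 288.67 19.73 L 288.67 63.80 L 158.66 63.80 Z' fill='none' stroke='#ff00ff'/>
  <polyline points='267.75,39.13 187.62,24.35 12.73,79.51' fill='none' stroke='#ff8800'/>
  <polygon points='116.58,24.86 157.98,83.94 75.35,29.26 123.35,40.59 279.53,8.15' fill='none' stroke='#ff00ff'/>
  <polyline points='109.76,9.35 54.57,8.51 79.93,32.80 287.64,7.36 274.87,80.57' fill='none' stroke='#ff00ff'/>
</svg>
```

G21
G90
G0 X109.93 Y51.93
M4 S763
G1 X256.00 Y30.85 F987
G1 X160.37 Y75.27
G1 X226.92 Y12.46
M5
G0 X158.66 Y71.78
M4 S763
G1 X288.67 Y71.78 F987
G1 X288.67 Y27.71
G1 X158.66 Y27.71
G1 X158.66 Y71.78
M5
G0 X267.75 Y52.38
M4 S585
G1 X187.62 Y67.16 F2526
G1 X12.73 Y12.00
M5
G0 X116.58 Y66.65
M4 S763
G1 X157.98 Y7.57 F987
G1 X75.35 Y62.25
G1 X123.35 Y50.92
G1 X279.53 Y83.36
G1 X116.58 Y66.65
M5
G0 X109.76 Y82.16
M4 S763
G1 X54.57 Y83.00 F987
G1 X79.93 Y58.71
G1 X287.64 Y84.15
G1 X274.87 Y10.94
M5
G0 X0.00 Y0.00

1 u = 1 mm; y_m = 91.51 − y.

[1] `<polyline>` open polyline, #ff00ff→cut S763 F987: (109.93,51.93) → (256.00,30.85) → (160.37,75.27) → (226.92,12.46)

[2] `<path>` rectangle, #ff00ff→cut S763 F987: (158.66,71.78) → (288.67,71.78) → (288.67,27.71) → (158.66,27.71) → (158.66,71.78) (closed)

[3] `<polyline>` open polyline, #ff8800→score S585 F2526: (267.75,52.38) → (187.62,67.16) → (12.73,12.00)

[4] `<polygon>` closed polygon, #ff00ff→cut S763 F987: (116.58,66.65) → (157.98,7.57) → (75.35,62.25) → (123.35,50.92) → (279.53,83.36) → (116.58,66.65) (closed)

[5] `<polyline>` open polyline, #ff00ff→cut S763 F987: (109.76,82.16) → (54.57,83.00) → (79.93,58.71) → (287.64,84.15) → (274.87,10.94)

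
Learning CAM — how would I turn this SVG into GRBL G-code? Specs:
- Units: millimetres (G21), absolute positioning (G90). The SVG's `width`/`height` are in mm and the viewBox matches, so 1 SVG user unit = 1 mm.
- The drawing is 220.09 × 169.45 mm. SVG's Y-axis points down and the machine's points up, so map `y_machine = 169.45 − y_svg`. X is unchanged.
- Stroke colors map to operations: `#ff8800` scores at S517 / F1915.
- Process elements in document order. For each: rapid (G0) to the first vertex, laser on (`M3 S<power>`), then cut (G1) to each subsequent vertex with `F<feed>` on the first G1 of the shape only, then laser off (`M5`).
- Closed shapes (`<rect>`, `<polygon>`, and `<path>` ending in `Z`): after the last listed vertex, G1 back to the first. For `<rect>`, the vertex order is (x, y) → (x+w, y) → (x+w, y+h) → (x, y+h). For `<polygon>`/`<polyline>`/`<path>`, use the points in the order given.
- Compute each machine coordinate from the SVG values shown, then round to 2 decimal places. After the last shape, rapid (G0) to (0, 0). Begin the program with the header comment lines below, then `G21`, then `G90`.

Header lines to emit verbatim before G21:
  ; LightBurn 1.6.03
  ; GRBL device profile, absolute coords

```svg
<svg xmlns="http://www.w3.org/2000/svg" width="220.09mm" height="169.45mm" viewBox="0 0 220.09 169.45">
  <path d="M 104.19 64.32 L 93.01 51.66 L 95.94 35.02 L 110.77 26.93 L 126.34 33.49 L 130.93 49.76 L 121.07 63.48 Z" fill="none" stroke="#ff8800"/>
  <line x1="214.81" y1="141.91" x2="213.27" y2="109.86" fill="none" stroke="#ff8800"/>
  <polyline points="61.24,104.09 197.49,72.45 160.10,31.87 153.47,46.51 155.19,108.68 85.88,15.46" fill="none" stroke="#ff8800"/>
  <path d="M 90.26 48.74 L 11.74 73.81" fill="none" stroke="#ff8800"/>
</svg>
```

viewBox `0 0 220.09 169.45` with mm width/height → 1 unit = 1 mm. Flip: y_m = 169.45 − y_svg.

**Shape 1** — `<path>` regular polygon, stroke `#ff8800` → score (S517, F1915). Machine vertices: (104.19,105.13) → (93.01,117.79) → (95.94,134.43) → (110.77,142.52) → (126.34,135.96) → (130.93,119.69) → (121.07,105.97) → (104.19,105.13). Closed: final G1 returns to the first vertex.

**Shape 2** — `<line>` line segment, stroke `#ff8800` → score (S517, F1915). Machine vertices: (214.81,27.54) → (213.27,59.59). Open path.

**Shape 3** — `<polyline>` open polyline, stroke `#ff8800` → score (S517, F1915). Machine vertices: (61.24,65.36) → (197.49,97.00) → (160.10,137.58) → (153.47,122.94) → (155.19,60.77) → (85.88,153.99). Open path.

**Shape 4** — `<path>` line segment, stroke `#ff8800` → score (S517, F1915). Machine vertices: (90.26,120.71) → (11.74,95.64). Open path.

; LightBurn 1.6.03
; GRBL device profile, absolute coords
G21
G90
G0 X104.19 Y105.13
M3 S517
G1 X93.01 Y117.79 F1915
G1 X95.94 Y134.43
G1 X110.77 Y142.52
G1 X126.34 Y135.96
G1 X130.93 Y119.69
G1 X121.07 Y105.97
G1 X104.19 Y105.13
M5
G0 X214.81 Y27.54
M3 S517
G1 X213.27 Y59.59 F1915
M5
G0 X61.24 Y65.36
M3 S517
G1 X197.49 Y97.00 F1915
G1 X160.10 Y137.58
G1 X153.47 Y122.94
G1 X155.19 Y60.77
G1 X85.88 Y153.99
M5
G0 X90.26 Y120.71
M3 S517
G1 X11.74 Y95.64 F1915
M5
G0 X0.00 Y0.00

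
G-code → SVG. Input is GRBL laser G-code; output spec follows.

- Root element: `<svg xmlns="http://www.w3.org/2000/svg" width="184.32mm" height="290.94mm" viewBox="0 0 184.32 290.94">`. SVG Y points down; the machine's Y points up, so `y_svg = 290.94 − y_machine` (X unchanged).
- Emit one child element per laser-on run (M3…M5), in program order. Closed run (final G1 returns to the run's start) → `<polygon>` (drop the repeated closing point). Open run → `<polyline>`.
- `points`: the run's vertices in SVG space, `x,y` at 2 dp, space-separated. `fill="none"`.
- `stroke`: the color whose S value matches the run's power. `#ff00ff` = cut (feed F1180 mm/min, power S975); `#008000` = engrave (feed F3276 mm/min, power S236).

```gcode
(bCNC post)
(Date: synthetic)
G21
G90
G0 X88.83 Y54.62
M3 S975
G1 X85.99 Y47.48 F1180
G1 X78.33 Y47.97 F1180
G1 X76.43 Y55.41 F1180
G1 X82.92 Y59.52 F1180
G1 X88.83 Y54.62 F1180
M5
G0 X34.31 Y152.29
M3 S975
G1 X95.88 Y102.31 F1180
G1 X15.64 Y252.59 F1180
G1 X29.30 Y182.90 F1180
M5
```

<svg xmlns="http://www.w3.org/2000/svg" width="184.32mm" height="290.94mm" viewBox="0 0 184.32 290.94">
  <polygon points="88.83,236.32 85.99,243.46 78.33,242.97 76.43,235.53 82.92,231.42" fill="none" stroke="#ff00ff"/>
  <polyline points="34.31,138.65 95.88,188.63 15.64,38.35 29.30,108.04" fill="none" stroke="#ff00ff"/>
</svg>

Each laser-on run becomes one SVG element. Flip Y back into SVG space with y_svg = 290.94 − y_machine. Every run uses S975, so all elements get stroke `#ff00ff` (cut).

Run 1: The run returns to its start, so emit a `<polygon>` with points (Y-flipped): 88.83,236.32 85.99,243.46 78.33,242.97 76.43,235.53 82.92,231.42.

Run 2: The run is open, so emit a `<polyline>` with points (Y-flipped): 34.31,138.65 95.88,188.63 15.64,38.35 29.30,108.04.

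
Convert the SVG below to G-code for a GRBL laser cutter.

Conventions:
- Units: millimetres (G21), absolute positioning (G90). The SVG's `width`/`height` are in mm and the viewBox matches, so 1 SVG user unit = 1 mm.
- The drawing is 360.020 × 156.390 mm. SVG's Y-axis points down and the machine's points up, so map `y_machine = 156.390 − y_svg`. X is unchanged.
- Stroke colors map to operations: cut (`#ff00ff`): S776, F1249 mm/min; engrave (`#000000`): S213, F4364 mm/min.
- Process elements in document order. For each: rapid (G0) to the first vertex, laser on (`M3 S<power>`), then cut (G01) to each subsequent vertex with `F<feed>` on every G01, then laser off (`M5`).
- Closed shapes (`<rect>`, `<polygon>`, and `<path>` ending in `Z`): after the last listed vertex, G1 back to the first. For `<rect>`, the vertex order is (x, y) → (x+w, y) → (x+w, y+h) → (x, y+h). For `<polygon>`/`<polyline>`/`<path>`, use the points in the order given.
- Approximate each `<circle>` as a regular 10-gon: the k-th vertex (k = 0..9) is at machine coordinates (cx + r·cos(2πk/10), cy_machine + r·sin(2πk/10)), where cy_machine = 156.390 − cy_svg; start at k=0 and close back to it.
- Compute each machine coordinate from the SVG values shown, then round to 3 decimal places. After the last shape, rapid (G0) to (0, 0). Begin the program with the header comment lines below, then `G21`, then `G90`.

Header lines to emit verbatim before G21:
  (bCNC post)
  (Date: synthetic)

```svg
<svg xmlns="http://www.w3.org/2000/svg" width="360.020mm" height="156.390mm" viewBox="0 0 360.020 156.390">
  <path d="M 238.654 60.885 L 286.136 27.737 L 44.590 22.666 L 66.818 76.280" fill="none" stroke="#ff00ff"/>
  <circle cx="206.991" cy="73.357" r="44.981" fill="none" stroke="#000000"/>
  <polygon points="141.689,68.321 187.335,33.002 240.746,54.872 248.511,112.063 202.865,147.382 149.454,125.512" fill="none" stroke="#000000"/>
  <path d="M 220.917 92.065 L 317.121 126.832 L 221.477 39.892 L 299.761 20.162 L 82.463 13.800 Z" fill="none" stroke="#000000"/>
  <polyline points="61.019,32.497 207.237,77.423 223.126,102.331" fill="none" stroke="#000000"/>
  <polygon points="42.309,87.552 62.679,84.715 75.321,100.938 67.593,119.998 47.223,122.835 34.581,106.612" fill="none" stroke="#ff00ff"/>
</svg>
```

viewBox `0 0 360.020 156.390` with mm width/height → 1 unit = 1 mm. Flip: y_m = 156.390 − y_svg.

**Shape 1** — `<path>` open polyline, stroke `#ff00ff` → cut (S776, F1249). Machine vertices: (238.654,95.505) → (286.136,128.653) → (44.590,133.724) → (66.818,80.110). Open path.

**Shape 2** — `<circle>` circle, stroke `#000000` → engrave (S213, F4364). Machine vertices: (251.972,83.033) → (243.381,109.472) → (220.891,125.812) → (193.091,125.812) → (170.601,109.472) → (162.010,83.033) → (170.601,56.594) → (193.091,40.254) → (220.891,40.254) → (243.381,56.594) → (251.972,83.033). Closed: final G1 returns to the first vertex.

**Shape 3** — `<polygon>` regular polygon, stroke `#000000` → engrave (S213, F4364). Machine vertices: (141.689,88.069) → (187.335,123.388) → (240.746,101.518) → (248.511,44.327) → (202.865,9.008) → (149.454,30.878) → (141.689,88.069). Closed: final G1 returns to the first vertex.

**Shape 4** — `<path>` closed polygon, stroke `#000000` → engrave (S213, F4364). Machine vertices: (220.917,64.325) → (317.121,29.558) → (221.477,116.498) → (299.761,136.228) → (82.463,142.590) → (220.917,64.325). Closed: final G1 returns to the first vertex.

**Shape 5** — `<polyline>` open polyline, stroke `#000000` → engrave (S213, F4364). Machine vertices: (61.019,123.893) → (207.237,78.967) → (223.126,54.059). Open path.

**Shape 6** — `<polygon>` regular polygon, stroke `#ff00ff` → cut (S776, F1249). Machine vertices: (42.309,68.838) → (62.679,71.675) → (75.321,55.452) → (67.593,36.392) → (47.223,33.555) → (34.581,49.778) → (42.309,68.838). Closed: final G1 returns to the first vertex.

(bCNC post)
(Date: synthetic)
G21
G90
G0 X238.654 Y95.505
M3 S776
G01 X286.136 Y128.653 F1249
G01 X44.590 Y133.724 F1249
G01 X66.818 Y80.110 F1249
M5
G0 X251.972 Y83.033
M3 S213
G01 X243.381 Y109.472 F4364
G01 X220.891 Y125.812 F4364
G01 X193.091 Y125.812 F4364
G01 X170.601 Y109.472 F4364
G01 X162.010 Y83.033 F4364
G01 X170.601 Y56.594 F4364
G01 X193.091 Y40.254 F4364
G01 X220.891 Y40.254 F4364
G01 X243.381 Y56.594 F4364
G01 X251.972 Y83.033 F4364
M5
G0 X141.689 Y88.069
M3 S213
G01 X187.335 Y123.388 F4364
G01 X240.746 Y101.518 F4364
G01 X248.511 Y44.327 F4364
G01 X202.865 Y9.008 F4364
G01 X149.454 Y30.878 F4364
G01 X141.689 Y88.069 F4364
M5
G0 X220.917 Y64.325
M3 S213
G01 X317.121 Y29.558 F4364
G01 X221.477 Y116.498 F4364
G01 X299.761 Y136.228 F4364
G01 X82.463 Y142.590 F4364
G01 X220.917 Y64.325 F4364
M5
G0 X61.019 Y123.893
M3 S213
G01 X207.237 Y78.967 F4364
G01 X223.126 Y54.059 F4364
M5
G0 X42.309 Y68.838
M3 S776
G01 X62.679 Y71.675 F1249
G01 X75.321 Y55.452 F1249
G01 X67.593 Y36.392 F1249
G01 X47.223 Y33.555 F1249
G01 X34.581 Y49.778 F1249
G01 X42.309 Y68.838 F1249
M5
G0 X0.000 Y0.000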